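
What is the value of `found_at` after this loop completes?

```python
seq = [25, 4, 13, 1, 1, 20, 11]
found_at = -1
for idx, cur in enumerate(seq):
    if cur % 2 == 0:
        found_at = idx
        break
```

First even number index in [25, 4, 13, 1, 1, 20, 11]
`found_at` takes the values: -1 → 1

Answer: 1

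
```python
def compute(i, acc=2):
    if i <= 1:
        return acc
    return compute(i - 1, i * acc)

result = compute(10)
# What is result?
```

Accumulator trace (n, acc): (10, 2) -> (9, 20) -> (8, 180) -> (7, 1440) -> (6, 10080) -> (5, 60480) -> (4, 302400) -> (3, 1209600) -> (2, 3628800) -> (1, 7257600) -> return 7257600

Answer: 7257600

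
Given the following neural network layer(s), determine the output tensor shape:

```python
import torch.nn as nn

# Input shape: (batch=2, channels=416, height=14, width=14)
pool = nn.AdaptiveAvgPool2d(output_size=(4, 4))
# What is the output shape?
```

Input: (2, 416, 14, 14) -> Output: (2, 416, 4, 4)

Answer: (2, 416, 4, 4)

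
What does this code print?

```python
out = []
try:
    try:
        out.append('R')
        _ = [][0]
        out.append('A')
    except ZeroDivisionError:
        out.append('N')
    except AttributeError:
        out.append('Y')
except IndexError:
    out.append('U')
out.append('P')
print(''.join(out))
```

Execution trace: 'R' (try body) → 'U' (outer except IndexError) → 'P' (after the try/except). Output: RUP

Answer: RUP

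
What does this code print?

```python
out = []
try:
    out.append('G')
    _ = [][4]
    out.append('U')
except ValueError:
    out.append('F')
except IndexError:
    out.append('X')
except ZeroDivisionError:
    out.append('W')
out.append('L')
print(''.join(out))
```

Execution trace: 'G' (try body) → 'X' (except IndexError) → 'L' (after the try/except). Output: GXL

Answer: GXL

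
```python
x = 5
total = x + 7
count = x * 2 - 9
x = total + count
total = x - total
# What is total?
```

Trace:
`x = 5` → x = 5
`total = x + 7` → total = 12
`count = x * 2 - 9` → count = 1
`x = total + count` → x = 13
`total = x - total` → total = 1
So total = 1

Answer: 1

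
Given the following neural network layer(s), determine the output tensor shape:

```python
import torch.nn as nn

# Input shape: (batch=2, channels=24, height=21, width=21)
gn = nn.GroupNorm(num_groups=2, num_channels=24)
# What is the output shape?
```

Input: (2, 24, 21, 21) -> Output: (2, 24, 21, 21)

Answer: (2, 24, 21, 21)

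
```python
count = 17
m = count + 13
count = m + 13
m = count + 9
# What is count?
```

Trace:
`count = 17` → count = 17
`m = count + 13` → m = 30
`count = m + 13` → count = 43
`m = count + 9` → m = 52
So count = 43

Answer: 43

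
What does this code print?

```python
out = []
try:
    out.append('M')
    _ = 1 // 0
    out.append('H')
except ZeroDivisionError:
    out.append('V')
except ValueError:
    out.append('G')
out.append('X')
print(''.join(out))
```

Execution trace: 'M' (try body) → 'V' (except ZeroDivisionError) → 'X' (after the try/except). Output: MVX

Answer: MVX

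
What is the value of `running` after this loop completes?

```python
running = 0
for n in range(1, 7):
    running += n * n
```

Sum of squares 1² to 6² = 91
`running` takes the values: 0 → 1 → 5 → 14 → 30 → 55 → 91

Answer: 91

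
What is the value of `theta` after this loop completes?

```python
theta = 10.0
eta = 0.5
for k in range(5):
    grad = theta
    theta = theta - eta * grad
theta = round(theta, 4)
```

Gradient descent: w = 10.0 * (1 - 0.5)^5
`theta` takes the values: 10.0 → 5.0 → 2.5 → 1.25 → 0.625 → 0.3125

Answer: 0.3125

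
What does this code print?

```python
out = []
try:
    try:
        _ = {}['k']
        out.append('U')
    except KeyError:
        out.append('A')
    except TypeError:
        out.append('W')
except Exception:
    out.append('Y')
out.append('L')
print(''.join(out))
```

Execution trace: 'A' (inner except KeyError) → 'L' (after the try/except). Output: AL

Answer: AL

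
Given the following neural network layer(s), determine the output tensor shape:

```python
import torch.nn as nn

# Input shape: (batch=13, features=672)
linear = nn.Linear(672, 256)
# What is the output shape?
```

Input: (13, 672) -> Output: (13, 256)

Answer: (13, 256)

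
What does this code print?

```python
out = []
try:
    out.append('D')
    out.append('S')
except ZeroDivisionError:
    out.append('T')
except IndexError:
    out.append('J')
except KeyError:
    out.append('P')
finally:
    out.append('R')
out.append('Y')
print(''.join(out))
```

Execution trace: 'D' (try body) → 'S' (try body, no exception) → 'R' (finally) → 'Y' (after the try/except). Output: DSRY

Answer: DSRY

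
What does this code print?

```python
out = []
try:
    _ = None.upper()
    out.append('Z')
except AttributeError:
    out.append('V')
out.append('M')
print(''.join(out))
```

Execution trace: 'V' (except AttributeError) → 'M' (after the try/except). Output: VM

Answer: VM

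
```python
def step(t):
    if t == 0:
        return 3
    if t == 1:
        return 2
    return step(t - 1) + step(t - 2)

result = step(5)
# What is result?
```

Build up from base cases: step(0)=3, step(1)=2, step(2)=5, step(3)=7, step(4)=12, step(5)=19

Answer: 19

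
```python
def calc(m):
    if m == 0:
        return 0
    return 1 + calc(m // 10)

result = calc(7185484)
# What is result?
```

Count of digits of 7185484: 7

Answer: 7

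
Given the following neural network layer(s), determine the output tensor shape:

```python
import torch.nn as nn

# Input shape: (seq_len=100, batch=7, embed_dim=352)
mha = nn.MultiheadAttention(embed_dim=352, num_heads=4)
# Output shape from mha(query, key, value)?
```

Input: (100, 7, 352) -> Output: (100, 7, 352)

Answer: (100, 7, 352)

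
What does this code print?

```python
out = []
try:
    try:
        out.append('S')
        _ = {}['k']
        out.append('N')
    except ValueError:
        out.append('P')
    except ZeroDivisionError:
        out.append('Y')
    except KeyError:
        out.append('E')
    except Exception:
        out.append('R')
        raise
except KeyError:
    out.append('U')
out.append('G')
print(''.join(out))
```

Execution trace: 'S' (try body) → 'E' (except KeyError) → 'G' (after the try/except). Output: SEG

Answer: SEG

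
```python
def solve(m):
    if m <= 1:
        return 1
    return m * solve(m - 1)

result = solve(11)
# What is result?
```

solve(11) = 11 * 10 * 9 * 8 * 7 * 6 * 5 * 4 * 3 * 2 * 1 = 39916800

Answer: 39916800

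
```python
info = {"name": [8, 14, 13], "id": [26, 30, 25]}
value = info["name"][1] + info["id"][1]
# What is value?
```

Trace:
`info = {"name": [8, 14, 13], "id": [26, 30, 25]}` → info = {'name': [8, 14, 13], 'id': [26, 30, 25]}
`value = info["name"][1] + info["id"][1]` → value = 44
So value = 44

Answer: 44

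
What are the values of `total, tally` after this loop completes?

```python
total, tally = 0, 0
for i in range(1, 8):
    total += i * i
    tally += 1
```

Sum of squares and count
`total, tally` takes the values: (0, 0) → (1, 0) → (1, 1) → (5, 1) → (5, 2) → (14, 2) → (14, 3) → (30, 3) → (30, 4) → (55, 4) → (55, 5) → (91, 5) → (91, 6) → (140, 6) → (140, 7)

Answer: 140, 7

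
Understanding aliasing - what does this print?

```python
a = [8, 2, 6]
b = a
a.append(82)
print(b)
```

Key concept: basic list aliasing.
Step by step:
`a = [8, 2, 6]` → a = [8, 2, 6]
`b = a` → b = [8, 2, 6] (same object as a)
`a.append(82)` → a = [8, 2, 6, 82] (same object as b); b = [8, 2, 6, 82] (same object as a)
`print(b)` → prints [8, 2, 6, 82]

Answer: [8, 2, 6, 82]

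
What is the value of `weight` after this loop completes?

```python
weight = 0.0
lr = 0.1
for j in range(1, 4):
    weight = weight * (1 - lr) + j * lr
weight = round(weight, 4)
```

Moving average with lr=0.1
`weight` takes the values: 0.0 → 0.1 → 0.29 → 0.561

Answer: 0.561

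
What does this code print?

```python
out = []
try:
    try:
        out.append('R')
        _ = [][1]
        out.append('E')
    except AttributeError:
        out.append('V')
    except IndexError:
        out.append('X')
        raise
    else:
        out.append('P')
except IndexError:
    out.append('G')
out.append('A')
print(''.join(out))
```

Execution trace: 'R' (inner try body) → 'X' (inner except IndexError) → 'G' (outer except IndexError) → 'A' (after the try/except). Output: RXGA

Answer: RXGA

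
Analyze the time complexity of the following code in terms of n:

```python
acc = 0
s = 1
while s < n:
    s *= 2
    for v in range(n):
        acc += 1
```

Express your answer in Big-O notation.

Each loop level contributes: log n × n. Multiplying the contributions gives O(n log n).

Answer: O(n log n)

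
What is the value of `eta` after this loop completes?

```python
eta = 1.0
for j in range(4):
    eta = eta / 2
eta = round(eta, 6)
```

Halving LR 4 times: 1 / 2^4
`eta` takes the values: 1.0 → 0.5 → 0.25 → 0.125 → 0.0625

Answer: 0.0625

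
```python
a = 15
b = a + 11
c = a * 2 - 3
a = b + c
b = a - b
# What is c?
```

Trace:
`a = 15` → a = 15
`b = a + 11` → b = 26
`c = a * 2 - 3` → c = 27
`a = b + c` → a = 53
`b = a - b` → b = 27
So c = 27

Answer: 27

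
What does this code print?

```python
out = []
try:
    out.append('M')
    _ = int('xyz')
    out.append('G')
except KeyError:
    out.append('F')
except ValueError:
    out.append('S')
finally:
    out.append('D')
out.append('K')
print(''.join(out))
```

Execution trace: 'M' (try body) → 'S' (except ValueError) → 'D' (finally) → 'K' (after the try/except). Output: MSDK

Answer: MSDK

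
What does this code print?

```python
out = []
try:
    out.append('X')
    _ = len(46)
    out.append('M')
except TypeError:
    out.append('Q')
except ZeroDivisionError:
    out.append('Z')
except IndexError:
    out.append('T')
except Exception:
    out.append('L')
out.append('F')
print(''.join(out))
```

Execution trace: 'X' (try body) → 'Q' (except TypeError) → 'F' (after the try/except). Output: XQF

Answer: XQF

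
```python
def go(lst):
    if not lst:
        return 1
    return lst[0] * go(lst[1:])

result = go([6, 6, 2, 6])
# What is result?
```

Product over [6, 6, 2, 6] = 6 * 6 * 2 * 6 = 432

Answer: 432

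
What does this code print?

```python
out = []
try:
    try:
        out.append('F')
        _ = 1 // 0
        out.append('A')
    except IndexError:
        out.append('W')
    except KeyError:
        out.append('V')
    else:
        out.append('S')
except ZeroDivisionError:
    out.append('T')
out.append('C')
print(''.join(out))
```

Execution trace: 'F' (try body) → 'T' (outer except ZeroDivisionError) → 'C' (after the try/except). Output: FTC

Answer: FTC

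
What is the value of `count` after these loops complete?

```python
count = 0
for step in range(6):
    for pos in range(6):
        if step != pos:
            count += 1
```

6² - 6 (exclude diagonal)
`count` takes the values: 0 → 1 → 2 → 3 → 4 → 5 → 6 → 7 → 8 → 9 → 10 → 11 → 12 → 13 → 14 → 15 → 16 → 17 → 18 → 19 → 20 → 21 → 22 → 23 → 24 → 25 → 26 → 27 → 28 → 29 → 30

Answer: 30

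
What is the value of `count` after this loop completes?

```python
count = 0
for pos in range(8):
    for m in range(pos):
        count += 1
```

Triangle number: 0+1+2+...+7
`count` takes the values: 0 → 1 → 2 → 3 → 4 → 5 → 6 → 7 → 8 → 9 → 10 → 11 → 12 → 13 → 14 → 15 → 16 → 17 → 18 → 19 → 20 → 21 → 22 → 23 → 24 → 25 → 26 → 27 → 28

Answer: 28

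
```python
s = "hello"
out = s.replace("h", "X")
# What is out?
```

Trace:
`s = "hello"` → s = 'hello'
`out = s.replace("h", "X")` → out = 'Xello'
So out = 'Xello'

Answer: 'Xello'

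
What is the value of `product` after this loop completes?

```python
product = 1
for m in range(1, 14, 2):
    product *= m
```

Product of 1, 3, 5, ... up to 13
`product` takes the values: 1 → 3 → 15 → 105 → 945 → 10395 → 135135

Answer: 135135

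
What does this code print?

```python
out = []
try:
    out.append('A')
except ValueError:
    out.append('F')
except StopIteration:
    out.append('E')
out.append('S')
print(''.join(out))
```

Execution trace: 'A' (try body, no exception) → 'S' (after the try/except). Output: AS

Answer: AS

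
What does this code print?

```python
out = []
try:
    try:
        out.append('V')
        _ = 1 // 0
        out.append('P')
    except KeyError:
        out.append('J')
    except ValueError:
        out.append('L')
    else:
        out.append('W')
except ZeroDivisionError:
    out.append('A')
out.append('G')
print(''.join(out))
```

Execution trace: 'V' (try body) → 'A' (outer except ZeroDivisionError) → 'G' (after the try/except). Output: VAG

Answer: VAG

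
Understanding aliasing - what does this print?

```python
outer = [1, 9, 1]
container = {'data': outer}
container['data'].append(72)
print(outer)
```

Key concept: dict holds reference to list.
Step by step:
`outer = [1, 9, 1]` → outer = [1, 9, 1]
`container = {'data': outer}` → container = {'data': [1, 9, 1]}
`container['data'].append(72)` → outer = [1, 9, 1, 72]; container = {'data': [1, 9, 1, 72]}
`print(outer)` → prints [1, 9, 1, 72]

Answer: [1, 9, 1, 72]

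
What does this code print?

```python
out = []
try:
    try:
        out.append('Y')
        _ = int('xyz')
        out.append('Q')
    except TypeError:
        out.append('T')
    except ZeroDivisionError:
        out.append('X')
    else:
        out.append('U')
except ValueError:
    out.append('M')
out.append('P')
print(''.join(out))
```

Execution trace: 'Y' (try body) → 'M' (outer except ValueError) → 'P' (after the try/except). Output: YMP

Answer: YMP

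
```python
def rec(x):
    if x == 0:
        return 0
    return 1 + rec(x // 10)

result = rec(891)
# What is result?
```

Count of digits of 891: 3

Answer: 3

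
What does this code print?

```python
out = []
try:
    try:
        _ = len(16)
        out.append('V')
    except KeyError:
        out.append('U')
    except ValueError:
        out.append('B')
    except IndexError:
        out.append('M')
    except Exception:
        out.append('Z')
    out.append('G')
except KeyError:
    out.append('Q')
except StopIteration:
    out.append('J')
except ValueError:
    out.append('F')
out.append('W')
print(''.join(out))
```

Execution trace: 'Z' (inner except Exception) → 'G' (try body, no exception) → 'W' (after the try/except). Output: ZGW

Answer: ZGW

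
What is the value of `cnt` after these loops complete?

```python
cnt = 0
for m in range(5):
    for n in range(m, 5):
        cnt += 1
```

Upper triangle: 5 + 4 + ... + 1
`cnt` takes the values: 0 → 1 → 2 → 3 → 4 → 5 → 6 → 7 → 8 → 9 → 10 → 11 → 12 → 13 → 14 → 15

Answer: 15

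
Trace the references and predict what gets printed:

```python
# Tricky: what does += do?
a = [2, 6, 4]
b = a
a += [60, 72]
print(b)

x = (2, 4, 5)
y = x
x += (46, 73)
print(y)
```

Key concept: += behavior differs for mutable vs immutable.
Step by step:
`a = [2, 6, 4]` → a = [2, 6, 4]
`b = a` → b = [2, 6, 4] (same object as a)
`a += [60, 72]` → a = [2, 6, 4, 60, 72] (same object as b); b = [2, 6, 4, 60, 72] (same object as a)
`print(b)` → prints [2, 6, 4, 60, 72]
`x = (2, 4, 5)` → x = (2, 4, 5)
`y = x` → y = (2, 4, 5)
`x += (46, 73)` → x = (2, 4, 5, 46, 73)
`print(y)` → prints (2, 4, 5)

Answer:
[2, 6, 4, 60, 72]
(2, 4, 5)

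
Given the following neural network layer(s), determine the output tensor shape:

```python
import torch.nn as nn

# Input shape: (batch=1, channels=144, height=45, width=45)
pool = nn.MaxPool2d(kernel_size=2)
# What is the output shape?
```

Input: (1, 144, 45, 45) -> Output: (1, 144, 22, 22)

Answer: (1, 144, 22, 22)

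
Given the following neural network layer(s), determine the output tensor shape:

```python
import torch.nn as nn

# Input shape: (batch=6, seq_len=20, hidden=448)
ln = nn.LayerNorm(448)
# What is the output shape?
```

Input: (6, 20, 448) -> Output: (6, 20, 448)

Answer: (6, 20, 448)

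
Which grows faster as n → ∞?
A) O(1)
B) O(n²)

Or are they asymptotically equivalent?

O(1) vs O(n²): Higher order terms dominate.

Answer: B) O(n²) grows faster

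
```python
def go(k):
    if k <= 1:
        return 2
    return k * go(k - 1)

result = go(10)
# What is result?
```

go(10) = 10 * 9 * 8 * 7 * 6 * 5 * 4 * 3 * 2 * 2 = 7257600

Answer: 7257600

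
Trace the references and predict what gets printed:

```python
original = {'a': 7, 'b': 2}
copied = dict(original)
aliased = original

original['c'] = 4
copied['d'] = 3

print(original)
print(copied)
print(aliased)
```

Key concept: dict() creates copy, assignment creates alias.
Step by step:
`original = {'a': 7, 'b': 2}` → original = {'a': 7, 'b': 2}
`copied = dict(original)` → copied = {'a': 7, 'b': 2}
`aliased = original` → aliased = {'a': 7, 'b': 2} (same object as original)
`original['c'] = 4` → original = {'a': 7, 'b': 2, 'c': 4} (same object as aliased); aliased = {'a': 7, 'b': 2, 'c': 4} (same object as original)
`copied['d'] = 3` → copied = {'a': 7, 'b': 2, 'd': 3}
`print(original)` → prints {'a': 7, 'b': 2, 'c': 4}
`print(copied)` → prints {'a': 7, 'b': 2, 'd': 3}
`print(aliased)` → prints {'a': 7, 'b': 2, 'c': 4}

Answer:
{'a': 7, 'b': 2, 'c': 4}
{'a': 7, 'b': 2, 'd': 3}
{'a': 7, 'b': 2, 'c': 4}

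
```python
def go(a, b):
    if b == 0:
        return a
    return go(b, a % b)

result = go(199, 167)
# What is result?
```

go(199, 167) -> go(167, 32) -> go(32, 7) -> go(7, 4) -> go(4, 3) -> go(3, 1) -> go(1, 0) -> 1

Answer: 1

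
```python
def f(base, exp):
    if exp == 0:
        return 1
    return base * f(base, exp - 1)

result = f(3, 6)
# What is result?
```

f(3, 6) = 3 * 3 * 3 * 3 * 3 * 3 = 729

Answer: 729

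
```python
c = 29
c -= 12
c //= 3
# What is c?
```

Trace:
`c = 29` → c = 29
`c -= 12` → c = 17
`c //= 3` → c = 5
So c = 5

Answer: 5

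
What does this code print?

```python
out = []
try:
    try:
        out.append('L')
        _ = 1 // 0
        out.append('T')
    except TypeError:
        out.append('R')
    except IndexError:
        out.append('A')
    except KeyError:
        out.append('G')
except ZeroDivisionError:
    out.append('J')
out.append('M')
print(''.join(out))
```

Execution trace: 'L' (try body) → 'J' (outer except ZeroDivisionError) → 'M' (after the try/except). Output: LJM

Answer: LJM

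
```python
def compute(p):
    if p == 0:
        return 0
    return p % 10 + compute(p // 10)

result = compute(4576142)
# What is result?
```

Sum of digits of 4576142: 2 + 4 + 1 + 6 + 7 + 5 + 4 = 29

Answer: 29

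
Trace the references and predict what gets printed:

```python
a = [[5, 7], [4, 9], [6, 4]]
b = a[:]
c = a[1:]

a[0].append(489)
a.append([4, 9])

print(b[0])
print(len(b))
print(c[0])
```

Key concept: slice with nested mutation.
Step by step:
`a = [[5, 7], [4, 9], [6, 4]]` → a = [[5, 7], [4, 9], [6, 4]]
`b = a[:]` → b = [[5, 7], [4, 9], [6, 4]]
`c = a[1:]` → c = [[4, 9], [6, 4]]
`a[0].append(489)` → a = [[5, 7, 489], [4, 9], [6, 4]]; b = [[5, 7, 489], [4, 9], [6, 4]]
`a.append([4, 9])` → a = [[5, 7, 489], [4, 9], [6, 4], [4, 9]]
`print(b[0])` → prints [5, 7, 489]
`print(len(b))` → prints 3
`print(c[0])` → prints [4, 9]

Answer:
[5, 7, 489]
3
[4, 9]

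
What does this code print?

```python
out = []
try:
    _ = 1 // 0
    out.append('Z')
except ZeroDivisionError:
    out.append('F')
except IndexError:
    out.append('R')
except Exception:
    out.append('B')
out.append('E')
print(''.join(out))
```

Execution trace: 'F' (except ZeroDivisionError) → 'E' (after the try/except). Output: FE

Answer: FE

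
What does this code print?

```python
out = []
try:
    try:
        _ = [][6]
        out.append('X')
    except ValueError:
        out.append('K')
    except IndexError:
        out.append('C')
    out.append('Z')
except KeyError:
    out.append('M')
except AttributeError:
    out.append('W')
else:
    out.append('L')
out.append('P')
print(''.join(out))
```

Execution trace: 'C' (inner except IndexError) → 'Z' (try body, no exception) → 'L' (else) → 'P' (after the try/except). Output: CZLP

Answer: CZLP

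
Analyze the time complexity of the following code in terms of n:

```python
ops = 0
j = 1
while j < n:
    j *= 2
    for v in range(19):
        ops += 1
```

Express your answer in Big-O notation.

Each loop level contributes: log n × 1. Multiplying the contributions gives O(log n).

Answer: O(log n)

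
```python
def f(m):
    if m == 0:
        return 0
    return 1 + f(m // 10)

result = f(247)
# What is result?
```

Count of digits of 247: 3

Answer: 3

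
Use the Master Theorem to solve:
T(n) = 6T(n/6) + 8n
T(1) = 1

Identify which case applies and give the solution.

a=6, b=6, f(n)=8n. log_6(6) = 1. Since c=1 = 1, Case 2 applies: T(n) = Θ(n^log_b(a) · log n) = O(n log n).

Answer: O(n log n) - Case 2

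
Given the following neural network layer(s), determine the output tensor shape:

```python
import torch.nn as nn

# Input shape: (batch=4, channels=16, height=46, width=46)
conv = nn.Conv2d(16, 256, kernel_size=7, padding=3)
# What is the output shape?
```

Input: (4, 16, 46, 46) -> Output: (4, 256, 46, 46)

Answer: (4, 256, 46, 46)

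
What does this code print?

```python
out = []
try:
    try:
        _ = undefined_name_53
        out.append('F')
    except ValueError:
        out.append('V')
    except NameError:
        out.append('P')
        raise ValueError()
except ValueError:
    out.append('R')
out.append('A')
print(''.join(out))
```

Execution trace: 'P' (inner except NameError) → 'R' (outer except ValueError) → 'A' (after the try/except). Output: PRA

Answer: PRA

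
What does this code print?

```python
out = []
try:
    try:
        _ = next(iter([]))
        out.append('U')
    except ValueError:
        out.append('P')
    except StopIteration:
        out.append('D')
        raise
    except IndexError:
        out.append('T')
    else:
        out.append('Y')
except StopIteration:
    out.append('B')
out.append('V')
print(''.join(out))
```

Execution trace: 'D' (inner except StopIteration) → 'B' (outer except StopIteration) → 'V' (after the try/except). Output: DBV

Answer: DBV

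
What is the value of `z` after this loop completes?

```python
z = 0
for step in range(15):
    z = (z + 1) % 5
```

Increment mod 5, 15 times = 0
`z` takes the values: 0 → 1 → 2 → 3 → 4 → 0 → 1 → 2 → 3 → 4 → 0 → 1 → 2 → 3 → 4 → 0

Answer: 0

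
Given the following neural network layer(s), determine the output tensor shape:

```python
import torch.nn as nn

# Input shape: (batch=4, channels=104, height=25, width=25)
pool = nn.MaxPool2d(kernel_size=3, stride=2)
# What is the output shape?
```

Input: (4, 104, 25, 25) -> Output: (4, 104, 12, 12)

Answer: (4, 104, 12, 12)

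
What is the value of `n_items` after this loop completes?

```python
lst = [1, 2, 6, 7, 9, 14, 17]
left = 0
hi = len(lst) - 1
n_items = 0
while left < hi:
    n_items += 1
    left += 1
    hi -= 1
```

Iterations until pointers meet (list length 7)
`n_items` takes the values: 0 → 1 → 2 → 3

Answer: 3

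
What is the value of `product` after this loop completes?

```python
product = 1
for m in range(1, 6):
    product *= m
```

5! = 120
`product` takes the values: 1 → 2 → 6 → 24 → 120

Answer: 120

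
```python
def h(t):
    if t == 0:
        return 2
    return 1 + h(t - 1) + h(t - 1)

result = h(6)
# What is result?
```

h(t) = 1 + 2·h(t-1), h(0)=2. Closed form: (2+1)·2^6 - 1 = 191.

Answer: 191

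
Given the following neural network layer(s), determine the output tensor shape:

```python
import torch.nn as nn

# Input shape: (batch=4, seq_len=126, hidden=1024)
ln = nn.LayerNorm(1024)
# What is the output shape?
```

Input: (4, 126, 1024) -> Output: (4, 126, 1024)

Answer: (4, 126, 1024)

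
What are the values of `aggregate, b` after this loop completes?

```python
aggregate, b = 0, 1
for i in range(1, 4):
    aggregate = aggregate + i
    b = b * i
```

Sum and factorial of 1 to 3
`aggregate, b` takes the values: (0, 1) → (1, 1) → (3, 1) → (3, 2) → (6, 2) → (6, 6)

Answer: 6, 6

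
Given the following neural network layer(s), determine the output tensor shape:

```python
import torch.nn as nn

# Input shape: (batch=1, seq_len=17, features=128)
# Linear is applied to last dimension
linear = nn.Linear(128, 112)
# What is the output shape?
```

Input: (1, 17, 128) -> Output: (1, 17, 112)

Answer: (1, 17, 112)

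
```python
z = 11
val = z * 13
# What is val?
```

Trace:
`z = 11` → z = 11
`val = z * 13` → val = 143
So val = 143

Answer: 143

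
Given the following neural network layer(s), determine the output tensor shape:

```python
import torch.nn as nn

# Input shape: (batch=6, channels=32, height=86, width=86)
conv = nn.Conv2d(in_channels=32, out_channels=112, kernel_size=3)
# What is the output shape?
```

Input: (6, 32, 86, 86) -> Output: (6, 112, 84, 84)

Answer: (6, 112, 84, 84)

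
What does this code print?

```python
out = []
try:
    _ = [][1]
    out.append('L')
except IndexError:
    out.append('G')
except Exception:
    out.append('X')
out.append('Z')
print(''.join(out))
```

Execution trace: 'G' (except IndexError) → 'Z' (after the try/except). Output: GZ

Answer: GZ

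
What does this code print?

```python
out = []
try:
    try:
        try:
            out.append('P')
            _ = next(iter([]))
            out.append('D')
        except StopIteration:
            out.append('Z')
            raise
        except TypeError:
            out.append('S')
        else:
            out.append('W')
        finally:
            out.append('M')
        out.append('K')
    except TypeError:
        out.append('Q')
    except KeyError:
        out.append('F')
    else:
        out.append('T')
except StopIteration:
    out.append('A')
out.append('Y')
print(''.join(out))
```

Execution trace: 'P' (inner try body) → 'Z' (inner except StopIteration) → 'M' (inner finally) → 'A' (outer except StopIteration) → 'Y' (after the try/except). Output: PZMAY

Answer: PZMAY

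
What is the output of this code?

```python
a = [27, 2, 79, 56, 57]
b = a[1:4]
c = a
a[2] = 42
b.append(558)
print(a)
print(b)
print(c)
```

Key concept: slice vs alias.
Step by step:
`a = [27, 2, 79, 56, 57]` → a = [27, 2, 79, 56, 57]
`b = a[1:4]` → b = [2, 79, 56]
`c = a` → c = [27, 2, 79, 56, 57] (same object as a)
`a[2] = 42` → a = [27, 2, 42, 56, 57] (same object as c); c = [27, 2, 42, 56, 57] (same object as a)
`b.append(558)` → b = [2, 79, 56, 558]
`print(a)` → prints [27, 2, 42, 56, 57]
`print(b)` → prints [2, 79, 56, 558]
`print(c)` → prints [27, 2, 42, 56, 57]

Answer:
[27, 2, 42, 56, 57]
[2, 79, 56, 558]
[27, 2, 42, 56, 57]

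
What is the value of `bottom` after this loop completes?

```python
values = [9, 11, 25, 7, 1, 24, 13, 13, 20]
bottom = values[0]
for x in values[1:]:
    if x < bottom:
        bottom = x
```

Minimum of [9, 11, 25, 7, 1, 24, 13, 13, 20]
`bottom` takes the values: 9 → 7 → 1

Answer: 1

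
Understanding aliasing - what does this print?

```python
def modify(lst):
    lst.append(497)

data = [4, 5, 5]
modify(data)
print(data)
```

Key concept: function modifies passed list.
Step by step:
`data = [4, 5, 5]` → data = [4, 5, 5]
`modify(data)` → data = [4, 5, 5, 497]
`print(data)` → prints [4, 5, 5, 497]

Answer: [4, 5, 5, 497]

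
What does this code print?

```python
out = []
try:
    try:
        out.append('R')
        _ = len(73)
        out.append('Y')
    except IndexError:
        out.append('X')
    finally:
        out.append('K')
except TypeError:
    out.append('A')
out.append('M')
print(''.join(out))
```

Execution trace: 'R' (try body) → 'K' (finally) → 'A' (outer except TypeError) → 'M' (after the try/except). Output: RKAM

Answer: RKAM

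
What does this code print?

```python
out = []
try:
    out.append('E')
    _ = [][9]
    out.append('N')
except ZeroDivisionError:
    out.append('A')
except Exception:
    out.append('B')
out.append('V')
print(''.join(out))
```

Execution trace: 'E' (try body) → 'B' (except Exception) → 'V' (after the try/except). Output: EBV

Answer: EBV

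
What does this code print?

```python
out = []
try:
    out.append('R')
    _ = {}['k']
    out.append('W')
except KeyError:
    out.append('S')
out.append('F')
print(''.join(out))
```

Execution trace: 'R' (try body) → 'S' (except KeyError) → 'F' (after the try/except). Output: RSF

Answer: RSF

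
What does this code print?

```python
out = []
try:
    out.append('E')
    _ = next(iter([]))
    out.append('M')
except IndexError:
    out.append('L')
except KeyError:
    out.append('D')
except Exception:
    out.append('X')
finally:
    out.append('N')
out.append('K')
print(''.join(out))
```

Execution trace: 'E' (try body) → 'X' (except Exception) → 'N' (finally) → 'K' (after the try/except). Output: EXNK

Answer: EXNK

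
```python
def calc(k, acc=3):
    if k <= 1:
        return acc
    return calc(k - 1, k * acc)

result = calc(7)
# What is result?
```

Accumulator trace (n, acc): (7, 3) -> (6, 21) -> (5, 126) -> (4, 630) -> (3, 2520) -> (2, 7560) -> (1, 15120) -> return 15120

Answer: 15120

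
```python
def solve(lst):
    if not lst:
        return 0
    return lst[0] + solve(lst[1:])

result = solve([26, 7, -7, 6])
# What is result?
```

26 + 7 + (-7) + 6 + 0 = 32

Answer: 32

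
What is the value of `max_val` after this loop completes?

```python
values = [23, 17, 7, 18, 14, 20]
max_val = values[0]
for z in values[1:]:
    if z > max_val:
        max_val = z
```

Maximum of [23, 17, 7, 18, 14, 20]
`max_val` takes the values: 23

Answer: 23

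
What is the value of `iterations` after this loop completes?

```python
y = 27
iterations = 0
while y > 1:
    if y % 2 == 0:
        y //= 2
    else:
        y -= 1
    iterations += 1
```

Steps to reduce 27 to 1
`iterations` takes the values: 0 → 1 → 2 → 3 → 4 → 5 → 6 → 7

Answer: 7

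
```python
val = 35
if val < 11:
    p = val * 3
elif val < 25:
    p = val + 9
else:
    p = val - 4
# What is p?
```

Trace:
`val = 35` → val = 35
`if val < 11: ...` → val < 11 is False, val < 25 is False, take else branch → p = 31
So p = 31

Answer: 31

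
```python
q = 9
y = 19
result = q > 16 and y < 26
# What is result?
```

Trace:
`q = 9` → q = 9
`y = 19` → y = 19
`result = q > 16 and y < 26` → result = False
So result = False

Answer: False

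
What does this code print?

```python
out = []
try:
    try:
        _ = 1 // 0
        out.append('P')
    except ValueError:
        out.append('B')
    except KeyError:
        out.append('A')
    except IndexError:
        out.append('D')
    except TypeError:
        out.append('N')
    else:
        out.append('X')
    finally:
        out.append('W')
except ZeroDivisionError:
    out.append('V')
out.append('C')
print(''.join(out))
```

Execution trace: 'W' (finally) → 'V' (outer except ZeroDivisionError) → 'C' (after the try/except). Output: WVC

Answer: WVC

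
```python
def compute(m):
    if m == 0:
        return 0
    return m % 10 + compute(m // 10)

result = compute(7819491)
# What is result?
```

Sum of digits of 7819491: 1 + 9 + 4 + 9 + 1 + 8 + 7 = 39

Answer: 39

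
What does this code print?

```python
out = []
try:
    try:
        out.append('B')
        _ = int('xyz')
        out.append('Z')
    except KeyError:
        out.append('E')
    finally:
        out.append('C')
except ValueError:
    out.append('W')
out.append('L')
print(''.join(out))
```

Execution trace: 'B' (try body) → 'C' (finally) → 'W' (outer except ValueError) → 'L' (after the try/except). Output: BCWL

Answer: BCWL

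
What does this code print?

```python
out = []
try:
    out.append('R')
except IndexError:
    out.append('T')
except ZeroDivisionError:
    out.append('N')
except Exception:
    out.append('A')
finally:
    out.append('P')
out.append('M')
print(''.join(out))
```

Execution trace: 'R' (try body, no exception) → 'P' (finally) → 'M' (after the try/except). Output: RPM

Answer: RPM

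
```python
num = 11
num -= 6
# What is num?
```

Trace:
`num = 11` → num = 11
`num -= 6` → num = 5
So num = 5

Answer: 5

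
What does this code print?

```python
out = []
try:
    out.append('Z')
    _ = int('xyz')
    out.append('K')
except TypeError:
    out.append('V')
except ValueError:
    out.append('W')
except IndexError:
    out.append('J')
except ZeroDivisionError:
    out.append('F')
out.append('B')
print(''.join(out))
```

Execution trace: 'Z' (try body) → 'W' (except ValueError) → 'B' (after the try/except). Output: ZWB

Answer: ZWB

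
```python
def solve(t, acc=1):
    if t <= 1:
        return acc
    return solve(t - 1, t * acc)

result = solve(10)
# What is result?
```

Accumulator trace (n, acc): (10, 1) -> (9, 10) -> (8, 90) -> (7, 720) -> (6, 5040) -> (5, 30240) -> (4, 151200) -> (3, 604800) -> (2, 1814400) -> (1, 3628800) -> return 3628800

Answer: 3628800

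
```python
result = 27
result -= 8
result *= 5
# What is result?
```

Trace:
`result = 27` → result = 27
`result -= 8` → result = 19
`result *= 5` → result = 95
So result = 95

Answer: 95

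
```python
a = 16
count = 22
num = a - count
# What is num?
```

Trace:
`a = 16` → a = 16
`count = 22` → count = 22
`num = a - count` → num = -6
So num = -6

Answer: -6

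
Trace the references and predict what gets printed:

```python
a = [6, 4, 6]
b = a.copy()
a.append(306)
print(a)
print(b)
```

Key concept: list.copy() creates independent copy.
Step by step:
`a = [6, 4, 6]` → a = [6, 4, 6]
`b = a.copy()` → b = [6, 4, 6]
`a.append(306)` → a = [6, 4, 6, 306]
`print(a)` → prints [6, 4, 6, 306]
`print(b)` → prints [6, 4, 6]

Answer:
[6, 4, 6, 306]
[6, 4, 6]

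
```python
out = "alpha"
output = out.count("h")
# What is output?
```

Trace:
`out = "alpha"` → out = 'alpha'
`output = out.count("h")` → output = 1
So output = 1

Answer: 1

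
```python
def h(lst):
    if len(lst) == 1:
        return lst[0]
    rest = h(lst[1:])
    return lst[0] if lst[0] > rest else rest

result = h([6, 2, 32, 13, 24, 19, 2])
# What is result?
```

Recursive max over [6, 2, 32, 13, 24, 19, 2] = 32

Answer: 32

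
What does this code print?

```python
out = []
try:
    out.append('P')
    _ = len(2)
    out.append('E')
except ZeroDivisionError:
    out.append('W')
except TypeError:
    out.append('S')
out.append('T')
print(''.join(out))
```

Execution trace: 'P' (try body) → 'S' (except TypeError) → 'T' (after the try/except). Output: PST

Answer: PST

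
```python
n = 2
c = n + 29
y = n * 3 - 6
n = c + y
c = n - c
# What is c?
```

Trace:
`n = 2` → n = 2
`c = n + 29` → c = 31
`y = n * 3 - 6` → y = 0
`n = c + y` → n = 31
`c = n - c` → c = 0
So c = 0

Answer: 0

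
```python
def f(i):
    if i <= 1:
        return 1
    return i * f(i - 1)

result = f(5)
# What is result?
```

f(5) = 5 * 4 * 3 * 2 * 1 = 120

Answer: 120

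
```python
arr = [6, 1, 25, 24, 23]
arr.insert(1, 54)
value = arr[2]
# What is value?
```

Trace:
`arr = [6, 1, 25, 24, 23]` → arr = [6, 1, 25, 24, 23]
`arr.insert(1, 54)` → arr = [6, 54, 1, 25, 24, 23]
`value = arr[2]` → value = 1
So value = 1

Answer: 1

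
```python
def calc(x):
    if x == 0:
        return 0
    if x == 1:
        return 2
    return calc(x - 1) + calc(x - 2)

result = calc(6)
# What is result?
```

Build up from base cases: calc(0)=0, calc(1)=2, calc(2)=2, calc(3)=4, calc(4)=6, calc(5)=10, calc(6)=16

Answer: 16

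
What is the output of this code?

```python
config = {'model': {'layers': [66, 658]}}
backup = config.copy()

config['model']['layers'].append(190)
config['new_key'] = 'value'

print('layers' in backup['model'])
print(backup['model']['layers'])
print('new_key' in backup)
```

Key concept: shallow copy gotcha with nested dict.
Step by step:
`config = {'model': {'layers': [66, 658]}}` → config = {'model': {'layers': [66, 658]}}
`backup = config.copy()` → backup = {'model': {'layers': [66, 658]}}
`config['model']['layers'].append(190)` → config = {'model': {'layers': [66, 658, 190]}}; backup = {'model': {'layers': [66, 658, 190]}}
`config['new_key'] = 'value'` → config = {'model': {'layers': [66, 658, 190]}, 'new_key': 'value'}
`print('layers' in backup['model'])` → prints True
`print(backup['model']['layers'])` → prints [66, 658, 190]
`print('new_key' in backup)` → prints False

Answer:
True
[66, 658, 190]
False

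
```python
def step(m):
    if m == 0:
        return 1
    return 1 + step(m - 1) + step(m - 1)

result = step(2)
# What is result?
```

step(m) = 1 + 2·step(m-1), step(0)=1. Closed form: (1+1)·2^2 - 1 = 7.

Answer: 7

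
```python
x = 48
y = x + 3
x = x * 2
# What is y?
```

Trace:
`x = 48` → x = 48
`y = x + 3` → y = 51
`x = x * 2` → x = 96
So y = 51

Answer: 51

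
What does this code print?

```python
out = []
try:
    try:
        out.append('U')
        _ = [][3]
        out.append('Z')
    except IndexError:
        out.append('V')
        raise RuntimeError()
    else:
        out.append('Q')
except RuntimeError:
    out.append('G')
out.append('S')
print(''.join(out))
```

Execution trace: 'U' (try body) → 'V' (except IndexError) → 'G' (outer except RuntimeError) → 'S' (after the try/except). Output: UVGS

Answer: UVGS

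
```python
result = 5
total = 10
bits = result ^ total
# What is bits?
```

Trace:
`result = 5` → result = 5
`total = 10` → total = 10
`bits = result ^ total` → bits = 15
So bits = 15

Answer: 15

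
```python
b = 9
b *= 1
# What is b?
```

Trace:
`b = 9` → b = 9
`b *= 1` → b = 9
So b = 9

Answer: 9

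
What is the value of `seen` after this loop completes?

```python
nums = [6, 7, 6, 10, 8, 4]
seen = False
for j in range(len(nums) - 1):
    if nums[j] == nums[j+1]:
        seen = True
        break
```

Check consecutive duplicates in [6, 7, 6, 10, 8, 4]
`seen` takes the values: False

Answer: False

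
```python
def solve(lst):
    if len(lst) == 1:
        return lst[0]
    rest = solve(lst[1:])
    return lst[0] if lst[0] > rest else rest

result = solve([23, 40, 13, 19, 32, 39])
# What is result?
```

Recursive max over [23, 40, 13, 19, 32, 39] = 40

Answer: 40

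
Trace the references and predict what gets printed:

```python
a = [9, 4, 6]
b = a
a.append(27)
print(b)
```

Key concept: basic list aliasing.
Step by step:
`a = [9, 4, 6]` → a = [9, 4, 6]
`b = a` → b = [9, 4, 6] (same object as a)
`a.append(27)` → a = [9, 4, 6, 27] (same object as b); b = [9, 4, 6, 27] (same object as a)
`print(b)` → prints [9, 4, 6, 27]

Answer: [9, 4, 6, 27]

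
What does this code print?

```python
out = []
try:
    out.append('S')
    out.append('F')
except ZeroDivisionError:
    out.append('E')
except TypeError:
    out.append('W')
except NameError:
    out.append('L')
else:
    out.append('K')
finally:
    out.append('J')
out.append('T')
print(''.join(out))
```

Execution trace: 'S' (try body) → 'F' (try body, no exception) → 'K' (else) → 'J' (finally) → 'T' (after the try/except). Output: SFKJT

Answer: SFKJT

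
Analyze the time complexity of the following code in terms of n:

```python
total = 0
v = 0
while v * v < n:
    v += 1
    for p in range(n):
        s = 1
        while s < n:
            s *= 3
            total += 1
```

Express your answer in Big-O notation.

Each loop level contributes: √n × n × log n. Multiplying the contributions gives O(n√n log n).

Answer: O(n√n log n)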